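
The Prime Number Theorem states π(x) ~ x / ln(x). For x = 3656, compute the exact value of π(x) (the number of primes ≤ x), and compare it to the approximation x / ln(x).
π(3656) = 510;  x/ln(x) ≈ 445.63;  relative error ≈ 12.62%.

Directly count primes up to 3656: π(3656) = 510. The PNT approximation gives 3656/ln(3656) ≈ 3656/8.20412 ≈ 445.63. Relative error (π(x) − x/ln(x)) / π(x) ≈ 12.62%; the approximation is known to undercount slightly (Li(x) is a better estimate).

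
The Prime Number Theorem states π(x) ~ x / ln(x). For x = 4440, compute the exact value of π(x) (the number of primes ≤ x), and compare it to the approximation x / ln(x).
π(4440) = 602;  x/ln(x) ≈ 528.67;  relative error ≈ 12.18%.

Directly count primes up to 4440: π(4440) = 602. The PNT approximation gives 4440/ln(4440) ≈ 4440/8.39841 ≈ 528.67. Relative error (π(x) − x/ln(x)) / π(x) ≈ 12.18%; the approximation is known to undercount slightly (Li(x) is a better estimate).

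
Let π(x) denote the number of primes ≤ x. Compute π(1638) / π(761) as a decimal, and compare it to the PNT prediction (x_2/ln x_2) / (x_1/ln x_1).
π(1638)/π(761) = 259/135 ≈ 1.9185;  PNT prediction ≈ 1.9295.

π(761) = 135 and π(1638) = 259, so π(1638)/π(761) ≈ 1.9185. The PNT-predicted ratio is (1638/ln(1638)) / (761/ln(761)) ≈ 1.9295. The two agree to within a few percent, as expected.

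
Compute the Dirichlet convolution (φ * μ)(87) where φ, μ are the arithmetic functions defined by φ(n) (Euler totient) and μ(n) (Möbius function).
(φ * μ)(87) = 27

Divisors of 87: [1, 3, 29, 87]. For each d | 87:
  d = 1: φ(1) · μ(87/1) = 1 · 1 = 1
  d = 3: φ(3) · μ(87/3) = 2 · -1 = -2
  d = 29: φ(29) · μ(87/29) = 28 · -1 = -28
  d = 87: φ(87) · μ(87/87) = 56 · 1 = 56
Summing: (φ * μ)(87) = 1 + -2 + -28 + 56 = 27.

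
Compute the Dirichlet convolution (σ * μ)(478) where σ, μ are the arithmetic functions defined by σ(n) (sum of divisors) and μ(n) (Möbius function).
(σ * μ)(478) = 478

Divisors of 478: [1, 2, 239, 478]. For each d | 478:
  d = 1: σ(1) · μ(478/1) = 1 · 1 = 1
  d = 2: σ(2) · μ(478/2) = 3 · -1 = -3
  d = 239: σ(239) · μ(478/239) = 240 · -1 = -240
  d = 478: σ(478) · μ(478/478) = 720 · 1 = 720
Summing: (σ * μ)(478) = 1 + -3 + -240 + 720 = 478.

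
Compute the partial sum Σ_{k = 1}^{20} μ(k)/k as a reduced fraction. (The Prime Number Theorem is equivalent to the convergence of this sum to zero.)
Σ μ(k)/k = -81988/1616615

Values of μ(k) for 1 ≤ k ≤ 20: μ(1) = 1, μ(2) = -1, μ(3) = -1, μ(5) = -1, μ(6) = 1, μ(7) = -1, μ(10) = 1, μ(11) = -1, μ(13) = -1, μ(14) = 1, μ(15) = 1, μ(17) = -1, μ(19) = -1, with μ = 0 on non-squarefree integers. Summing μ(k)/k for k where μ(k) ≠ 0 gives -81988/1616615 ≈ -0.0507. (PNT ⟺ this sum → 0 as n → ∞.)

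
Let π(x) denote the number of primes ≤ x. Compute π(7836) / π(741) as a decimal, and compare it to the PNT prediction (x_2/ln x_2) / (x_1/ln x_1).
π(7836)/π(741) = 990/131 ≈ 7.5573;  PNT prediction ≈ 7.7933.

π(741) = 131 and π(7836) = 990, so π(7836)/π(741) ≈ 7.5573. The PNT-predicted ratio is (7836/ln(7836)) / (741/ln(741)) ≈ 7.7933. The two agree to within a few percent, as expected.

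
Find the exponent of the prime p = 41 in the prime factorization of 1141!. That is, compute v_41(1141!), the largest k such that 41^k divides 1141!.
v_41(1141!) = 27

Legendre's formula: v_p(n!) = Σ_{k ≥ 1} ⌊n / p^k⌋. For p = 41, n = 1141, the terms are:
  ⌊1141/41^1⌋ = ⌊1141/41⌋ = 27
(the next term ⌊1141/41^2⌋ = 0, terminating the sum). Summing: v_41(1141!) = 27 = 27.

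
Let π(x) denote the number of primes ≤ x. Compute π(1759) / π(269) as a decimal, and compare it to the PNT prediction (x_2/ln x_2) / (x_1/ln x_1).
π(1759)/π(269) = 274/57 ≈ 4.8070;  PNT prediction ≈ 4.8958.

π(269) = 57 and π(1759) = 274, so π(1759)/π(269) ≈ 4.8070. The PNT-predicted ratio is (1759/ln(1759)) / (269/ln(269)) ≈ 4.8958. The two agree to within a few percent, as expected.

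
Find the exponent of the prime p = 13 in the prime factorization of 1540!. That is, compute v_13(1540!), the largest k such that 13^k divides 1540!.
v_13(1540!) = 127

Legendre's formula: v_p(n!) = Σ_{k ≥ 1} ⌊n / p^k⌋. For p = 13, n = 1540, the terms are:
  ⌊1540/13^1⌋ = ⌊1540/13⌋ = 118
  ⌊1540/13^2⌋ = ⌊1540/169⌋ = 9
(the next term ⌊1540/13^3⌋ = 0, terminating the sum). Summing: v_13(1540!) = 118 + 9 = 127.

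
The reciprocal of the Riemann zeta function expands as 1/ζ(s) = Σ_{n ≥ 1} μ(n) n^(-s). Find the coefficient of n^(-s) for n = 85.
μ(85) = 1

Factor n = 85 = 5 · 17. μ(n) = 0 if any exponent ≥ 2 (not squarefree); otherwise μ(n) = (−1)^{ω(n)} where ω(n) is the number of distinct prime factors. Applying: μ(85) = 1.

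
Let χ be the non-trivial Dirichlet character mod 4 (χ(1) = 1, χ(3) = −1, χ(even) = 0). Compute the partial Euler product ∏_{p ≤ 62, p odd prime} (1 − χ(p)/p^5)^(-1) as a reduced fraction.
∏ = 478212334295798677259125227573990358291095208018494528428976877948999059062284551009530475199/480056794509206891424767146601704797711651986953735424570384919662551238689346859653136384000

The odd primes p ≤ 62 are [3, 5, 7, 11, 13, 17, 19, 23, 29, 31, 37, 41, 43, 47, 53, 59, 61]. For each, χ(p) = 1 if p ≡ 1 mod 4, χ(p) = −1 if p ≡ 3 mod 4. Taking (1 − χ(p)/p^5)^(-1) = p^5/(p^5 − χ(p)): (1 − (-1)/3^5)^(-1) · (1 − (1)/5^5)^(-1) · (1 − (-1)/7^5)^(-1) · (1 − (-1)/11^5)^(-1) · (1 − (1)/13^5)^(-1) · (1 − (1)/17^5)^(-1) · (1 − (-1)/19^5)^(-1) · (1 − (-1)/23^5)^(-1) · (1 − (1)/29^5)^(-1) · (1 − (-1)/31^5)^(-1) · (1 − (1)/37^5)^(-1) · (1 − (1)/41^5)^(-1) · (1 − (-1)/43^5)^(-1) · (1 − (-1)/47^5)^(-1) · (1 − (1)/53^5)^(-1) · (1 − (-1)/59^5)^(-1) · (1 − (1)/61^5)^(-1) = 478212334295798677259125227573990358291095208018494528428976877948999059062284551009530475199/480056794509206891424767146601704797711651986953735424570384919662551238689346859653136384000.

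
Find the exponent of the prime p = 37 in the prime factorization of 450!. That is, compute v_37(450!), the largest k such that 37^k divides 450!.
v_37(450!) = 12

Legendre's formula: v_p(n!) = Σ_{k ≥ 1} ⌊n / p^k⌋. For p = 37, n = 450, the terms are:
  ⌊450/37^1⌋ = ⌊450/37⌋ = 12
(the next term ⌊450/37^2⌋ = 0, terminating the sum). Summing: v_37(450!) = 12 = 12.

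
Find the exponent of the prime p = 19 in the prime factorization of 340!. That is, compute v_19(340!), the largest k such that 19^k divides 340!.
v_19(340!) = 17

Legendre's formula: v_p(n!) = Σ_{k ≥ 1} ⌊n / p^k⌋. For p = 19, n = 340, the terms are:
  ⌊340/19^1⌋ = ⌊340/19⌋ = 17
(the next term ⌊340/19^2⌋ = 0, terminating the sum). Summing: v_19(340!) = 17 = 17.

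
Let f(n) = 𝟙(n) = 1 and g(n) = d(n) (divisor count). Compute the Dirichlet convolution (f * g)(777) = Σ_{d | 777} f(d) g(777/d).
(𝟙 * d)(777) = 27

Divisors of 777: [1, 3, 7, 21, 37, 111, 259, 777]. For each d | 777:
  d = 1: 𝟙(1) · d(777/1) = 1 · 8 = 8
  d = 3: 𝟙(3) · d(777/3) = 1 · 4 = 4
  d = 7: 𝟙(7) · d(777/7) = 1 · 4 = 4
  d = 21: 𝟙(21) · d(777/21) = 1 · 2 = 2
  d = 37: 𝟙(37) · d(777/37) = 1 · 4 = 4
  d = 111: 𝟙(111) · d(777/111) = 1 · 2 = 2
  d = 259: 𝟙(259) · d(777/259) = 1 · 2 = 2
  d = 777: 𝟙(777) · d(777/777) = 1 · 1 = 1
Summing: (𝟙 * d)(777) = 8 + 4 + 4 + 2 + 4 + 2 + 2 + 1 = 27.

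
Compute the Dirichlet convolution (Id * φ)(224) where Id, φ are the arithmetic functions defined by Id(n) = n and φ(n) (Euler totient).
(Id * φ)(224) = 1456

Divisors of 224: [1, 2, 4, 7, 8, 14, 16, 28, 32, 56, 112, 224]. For each d | 224:
  d = 1: Id(1) · φ(224/1) = 1 · 96 = 96
  d = 2: Id(2) · φ(224/2) = 2 · 48 = 96
  d = 4: Id(4) · φ(224/4) = 4 · 24 = 96
  d = 7: Id(7) · φ(224/7) = 7 · 16 = 112
  d = 8: Id(8) · φ(224/8) = 8 · 12 = 96
  d = 14: Id(14) · φ(224/14) = 14 · 8 = 112
  d = 16: Id(16) · φ(224/16) = 16 · 6 = 96
  d = 28: Id(28) · φ(224/28) = 28 · 4 = 112
  d = 32: Id(32) · φ(224/32) = 32 · 6 = 192
  d = 56: Id(56) · φ(224/56) = 56 · 2 = 112
  d = 112: Id(112) · φ(224/112) = 112 · 1 = 112
  d = 224: Id(224) · φ(224/224) = 224 · 1 = 224
Summing: (Id * φ)(224) = 96 + 96 + 96 + 112 + 96 + 112 + 96 + 112 + 192 + 112 + 112 + 224 = 1456.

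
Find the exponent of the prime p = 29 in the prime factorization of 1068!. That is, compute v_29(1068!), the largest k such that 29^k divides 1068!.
v_29(1068!) = 37

Legendre's formula: v_p(n!) = Σ_{k ≥ 1} ⌊n / p^k⌋. For p = 29, n = 1068, the terms are:
  ⌊1068/29^1⌋ = ⌊1068/29⌋ = 36
  ⌊1068/29^2⌋ = ⌊1068/841⌋ = 1
(the next term ⌊1068/29^3⌋ = 0, terminating the sum). Summing: v_29(1068!) = 36 + 1 = 37.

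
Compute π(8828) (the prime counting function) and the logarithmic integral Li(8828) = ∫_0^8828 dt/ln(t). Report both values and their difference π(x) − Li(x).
π(8828) = 1099;  Li(8828) ≈ 1118.04;  π(x) − Li(x) ≈ -19.04.

Direct count of primes ≤ 8828 gives π(8828) = 1099. Numerical evaluation of the logarithmic integral gives Li(8828) ≈ 1118.04. The difference π(x) − Li(x) ≈ -19.04 is typically negative for small/moderate x (Li(x) overestimates), though Littlewood's theorem shows this sign changes infinitely often.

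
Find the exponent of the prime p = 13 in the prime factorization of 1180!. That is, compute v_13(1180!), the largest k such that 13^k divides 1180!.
v_13(1180!) = 96

Legendre's formula: v_p(n!) = Σ_{k ≥ 1} ⌊n / p^k⌋. For p = 13, n = 1180, the terms are:
  ⌊1180/13^1⌋ = ⌊1180/13⌋ = 90
  ⌊1180/13^2⌋ = ⌊1180/169⌋ = 6
(the next term ⌊1180/13^3⌋ = 0, terminating the sum). Summing: v_13(1180!) = 90 + 6 = 96.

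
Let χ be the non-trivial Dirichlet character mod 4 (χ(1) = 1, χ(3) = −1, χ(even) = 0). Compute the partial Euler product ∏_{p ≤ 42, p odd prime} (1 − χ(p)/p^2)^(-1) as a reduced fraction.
∏ = 229680782632694823859/250495395975659520000

The odd primes p ≤ 42 are [3, 5, 7, 11, 13, 17, 19, 23, 29, 31, 37, 41]. For each, χ(p) = 1 if p ≡ 1 mod 4, χ(p) = −1 if p ≡ 3 mod 4. Taking (1 − χ(p)/p^2)^(-1) = p^2/(p^2 − χ(p)): (1 − (-1)/3^2)^(-1) · (1 − (1)/5^2)^(-1) · (1 − (-1)/7^2)^(-1) · (1 − (-1)/11^2)^(-1) · (1 − (1)/13^2)^(-1) · (1 − (1)/17^2)^(-1) · (1 − (-1)/19^2)^(-1) · (1 − (-1)/23^2)^(-1) · (1 − (1)/29^2)^(-1) · (1 − (-1)/31^2)^(-1) · (1 − (1)/37^2)^(-1) · (1 − (1)/41^2)^(-1) = 229680782632694823859/250495395975659520000.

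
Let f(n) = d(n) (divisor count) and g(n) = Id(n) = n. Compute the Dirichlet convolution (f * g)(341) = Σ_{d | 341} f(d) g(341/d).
(d * Id)(341) = 429

Divisors of 341: [1, 11, 31, 341]. For each d | 341:
  d = 1: d(1) · Id(341/1) = 1 · 341 = 341
  d = 11: d(11) · Id(341/11) = 2 · 31 = 62
  d = 31: d(31) · Id(341/31) = 2 · 11 = 22
  d = 341: d(341) · Id(341/341) = 4 · 1 = 4
Summing: (d * Id)(341) = 341 + 62 + 22 + 4 = 429.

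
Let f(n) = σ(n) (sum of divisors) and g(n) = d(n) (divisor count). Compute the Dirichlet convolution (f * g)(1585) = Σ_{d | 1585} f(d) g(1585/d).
(σ * d)(1585) = 2560

Divisors of 1585: [1, 5, 317, 1585]. For each d | 1585:
  d = 1: σ(1) · d(1585/1) = 1 · 4 = 4
  d = 5: σ(5) · d(1585/5) = 6 · 2 = 12
  d = 317: σ(317) · d(1585/317) = 318 · 2 = 636
  d = 1585: σ(1585) · d(1585/1585) = 1908 · 1 = 1908
Summing: (σ * d)(1585) = 4 + 12 + 636 + 1908 = 2560.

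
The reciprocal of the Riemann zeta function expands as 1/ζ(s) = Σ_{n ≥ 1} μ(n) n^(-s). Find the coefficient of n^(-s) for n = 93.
μ(93) = 1

Factor n = 93 = 3 · 31. μ(n) = 0 if any exponent ≥ 2 (not squarefree); otherwise μ(n) = (−1)^{ω(n)} where ω(n) is the number of distinct prime factors. Applying: μ(93) = 1.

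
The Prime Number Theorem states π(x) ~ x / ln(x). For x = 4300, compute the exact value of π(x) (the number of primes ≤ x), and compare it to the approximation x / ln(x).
π(4300) = 590;  x/ln(x) ≈ 513.96;  relative error ≈ 12.89%.

Directly count primes up to 4300: π(4300) = 590. The PNT approximation gives 4300/ln(4300) ≈ 4300/8.36637 ≈ 513.96. Relative error (π(x) − x/ln(x)) / π(x) ≈ 12.89%; the approximation is known to undercount slightly (Li(x) is a better estimate).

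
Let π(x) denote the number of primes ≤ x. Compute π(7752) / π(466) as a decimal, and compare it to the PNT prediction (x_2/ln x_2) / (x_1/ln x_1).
π(7752)/π(466) = 982/90 ≈ 10.9111;  PNT prediction ≈ 11.4128.

π(466) = 90 and π(7752) = 982, so π(7752)/π(466) ≈ 10.9111. The PNT-predicted ratio is (7752/ln(7752)) / (466/ln(466)) ≈ 11.4128. The two agree to within a few percent, as expected.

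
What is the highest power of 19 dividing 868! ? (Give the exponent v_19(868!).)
v_19(868!) = 47

Legendre's formula: v_p(n!) = Σ_{k ≥ 1} ⌊n / p^k⌋. For p = 19, n = 868, the terms are:
  ⌊868/19^1⌋ = ⌊868/19⌋ = 45
  ⌊868/19^2⌋ = ⌊868/361⌋ = 2
(the next term ⌊868/19^3⌋ = 0, terminating the sum). Summing: v_19(868!) = 45 + 2 = 47.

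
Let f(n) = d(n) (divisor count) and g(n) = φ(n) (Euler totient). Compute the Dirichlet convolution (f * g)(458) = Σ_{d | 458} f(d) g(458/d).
(d * φ)(458) = 690

Divisors of 458: [1, 2, 229, 458]. For each d | 458:
  d = 1: d(1) · φ(458/1) = 1 · 228 = 228
  d = 2: d(2) · φ(458/2) = 2 · 228 = 456
  d = 229: d(229) · φ(458/229) = 2 · 1 = 2
  d = 458: d(458) · φ(458/458) = 4 · 1 = 4
Summing: (d * φ)(458) = 228 + 456 + 2 + 4 = 690.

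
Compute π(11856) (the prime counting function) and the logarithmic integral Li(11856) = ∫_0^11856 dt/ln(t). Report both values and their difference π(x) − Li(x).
π(11856) = 1421;  Li(11856) ≈ 1445.76;  π(x) − Li(x) ≈ -24.76.

Direct count of primes ≤ 11856 gives π(11856) = 1421. Numerical evaluation of the logarithmic integral gives Li(11856) ≈ 1445.76. The difference π(x) − Li(x) ≈ -24.76 is typically negative for small/moderate x (Li(x) overestimates), though Littlewood's theorem shows this sign changes infinitely often.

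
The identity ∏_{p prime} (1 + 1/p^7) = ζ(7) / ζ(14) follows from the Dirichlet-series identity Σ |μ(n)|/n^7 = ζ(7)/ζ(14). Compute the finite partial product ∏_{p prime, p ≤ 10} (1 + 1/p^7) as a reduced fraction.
∏ = 31528037707363/31268898281250

The primes p ≤ 10 are [2, 3, 5, 7]. For each, (1 + 1/p^7) = (p^7 + 1)/p^7. Multiplying these fractions over p ∈ [2, 3, 5, 7] gives 31528037707363/31268898281250. (In the limit P → ∞ this tends to ζ(7)/ζ(14).)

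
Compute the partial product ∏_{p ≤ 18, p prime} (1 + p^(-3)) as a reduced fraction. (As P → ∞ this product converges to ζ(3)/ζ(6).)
∏ = 163156871808/138140663375

The primes p ≤ 18 are [2, 3, 5, 7, 11, 13, 17]. For each, (1 + 1/p^3) = (p^3 + 1)/p^3. Multiplying these fractions over p ∈ [2, 3, 5, 7, 11, 13, 17] gives 163156871808/138140663375. (In the limit P → ∞ this tends to ζ(3)/ζ(6).)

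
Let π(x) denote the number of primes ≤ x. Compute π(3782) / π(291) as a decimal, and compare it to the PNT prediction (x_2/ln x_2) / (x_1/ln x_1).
π(3782)/π(291) = 526/61 ≈ 8.6230;  PNT prediction ≈ 8.9504.

π(291) = 61 and π(3782) = 526, so π(3782)/π(291) ≈ 8.6230. The PNT-predicted ratio is (3782/ln(3782)) / (291/ln(291)) ≈ 8.9504. The two agree to within a few percent, as expected.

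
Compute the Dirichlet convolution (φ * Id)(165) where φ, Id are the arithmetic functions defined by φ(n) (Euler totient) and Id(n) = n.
(φ * Id)(165) = 945

Divisors of 165: [1, 3, 5, 11, 15, 33, 55, 165]. For each d | 165:
  d = 1: φ(1) · Id(165/1) = 1 · 165 = 165
  d = 3: φ(3) · Id(165/3) = 2 · 55 = 110
  d = 5: φ(5) · Id(165/5) = 4 · 33 = 132
  d = 11: φ(11) · Id(165/11) = 10 · 15 = 150
  d = 15: φ(15) · Id(165/15) = 8 · 11 = 88
  d = 33: φ(33) · Id(165/33) = 20 · 5 = 100
  d = 55: φ(55) · Id(165/55) = 40 · 3 = 120
  d = 165: φ(165) · Id(165/165) = 80 · 1 = 80
Summing: (φ * Id)(165) = 165 + 110 + 132 + 150 + 88 + 100 + 120 + 80 = 945.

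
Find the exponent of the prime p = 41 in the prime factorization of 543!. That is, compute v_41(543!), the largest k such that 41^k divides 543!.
v_41(543!) = 13

Legendre's formula: v_p(n!) = Σ_{k ≥ 1} ⌊n / p^k⌋. For p = 41, n = 543, the terms are:
  ⌊543/41^1⌋ = ⌊543/41⌋ = 13
(the next term ⌊543/41^2⌋ = 0, terminating the sum). Summing: v_41(543!) = 13 = 13.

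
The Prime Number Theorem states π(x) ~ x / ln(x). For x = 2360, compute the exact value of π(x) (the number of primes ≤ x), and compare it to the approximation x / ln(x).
π(2360) = 350;  x/ln(x) ≈ 303.87;  relative error ≈ 13.18%.

Directly count primes up to 2360: π(2360) = 350. The PNT approximation gives 2360/ln(2360) ≈ 2360/7.76642 ≈ 303.87. Relative error (π(x) − x/ln(x)) / π(x) ≈ 13.18%; the approximation is known to undercount slightly (Li(x) is a better estimate).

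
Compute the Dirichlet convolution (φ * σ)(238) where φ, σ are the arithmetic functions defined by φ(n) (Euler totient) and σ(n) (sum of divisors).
(φ * σ)(238) = 1904

Divisors of 238: [1, 2, 7, 14, 17, 34, 119, 238]. For each d | 238:
  d = 1: φ(1) · σ(238/1) = 1 · 432 = 432
  d = 2: φ(2) · σ(238/2) = 1 · 144 = 144
  d = 7: φ(7) · σ(238/7) = 6 · 54 = 324
  d = 14: φ(14) · σ(238/14) = 6 · 18 = 108
  d = 17: φ(17) · σ(238/17) = 16 · 24 = 384
  d = 34: φ(34) · σ(238/34) = 16 · 8 = 128
  d = 119: φ(119) · σ(238/119) = 96 · 3 = 288
  d = 238: φ(238) · σ(238/238) = 96 · 1 = 96
Summing: (φ * σ)(238) = 432 + 144 + 324 + 108 + 384 + 128 + 288 + 96 = 1904.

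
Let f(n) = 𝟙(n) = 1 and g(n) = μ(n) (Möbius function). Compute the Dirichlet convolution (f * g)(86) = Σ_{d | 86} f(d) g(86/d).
(𝟙 * μ)(86) = 0

Divisors of 86: [1, 2, 43, 86]. For each d | 86:
  d = 1: 𝟙(1) · μ(86/1) = 1 · 1 = 1
  d = 2: 𝟙(2) · μ(86/2) = 1 · -1 = -1
  d = 43: 𝟙(43) · μ(86/43) = 1 · -1 = -1
  d = 86: 𝟙(86) · μ(86/86) = 1 · 1 = 1
Summing: (𝟙 * μ)(86) = 1 + -1 + -1 + 1 = 0.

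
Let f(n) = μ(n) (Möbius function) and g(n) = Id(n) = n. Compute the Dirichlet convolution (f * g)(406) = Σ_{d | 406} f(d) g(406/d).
(μ * Id)(406) = 168

Divisors of 406: [1, 2, 7, 14, 29, 58, 203, 406]. For each d | 406:
  d = 1: μ(1) · Id(406/1) = 1 · 406 = 406
  d = 2: μ(2) · Id(406/2) = -1 · 203 = -203
  d = 7: μ(7) · Id(406/7) = -1 · 58 = -58
  d = 14: μ(14) · Id(406/14) = 1 · 29 = 29
  d = 29: μ(29) · Id(406/29) = -1 · 14 = -14
  d = 58: μ(58) · Id(406/58) = 1 · 7 = 7
  d = 203: μ(203) · Id(406/203) = 1 · 2 = 2
  d = 406: μ(406) · Id(406/406) = -1 · 1 = -1
Summing: (μ * Id)(406) = 406 + -203 + -58 + 29 + -14 + 7 + 2 + -1 = 168.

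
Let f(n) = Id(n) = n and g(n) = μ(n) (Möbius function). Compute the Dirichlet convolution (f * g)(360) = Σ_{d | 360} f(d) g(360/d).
(Id * μ)(360) = 96

Divisors of 360: [1, 2, 3, 4, 5, 6, 8, 9, 10, 12, 15, 18, 20, 24, 30, 36, 40, 45, 60, 72, 90, 120, 180, 360]. For each d | 360:
  d = 1: Id(1) · μ(360/1) = 1 · 0 = 0
  d = 2: Id(2) · μ(360/2) = 2 · 0 = 0
  d = 3: Id(3) · μ(360/3) = 3 · 0 = 0
  d = 4: Id(4) · μ(360/4) = 4 · 0 = 0
  d = 5: Id(5) · μ(360/5) = 5 · 0 = 0
  d = 6: Id(6) · μ(360/6) = 6 · 0 = 0
  d = 8: Id(8) · μ(360/8) = 8 · 0 = 0
  d = 9: Id(9) · μ(360/9) = 9 · 0 = 0
  d = 10: Id(10) · μ(360/10) = 10 · 0 = 0
  d = 12: Id(12) · μ(360/12) = 12 · -1 = -12
  d = 15: Id(15) · μ(360/15) = 15 · 0 = 0
  d = 18: Id(18) · μ(360/18) = 18 · 0 = 0
  d = 20: Id(20) · μ(360/20) = 20 · 0 = 0
  d = 24: Id(24) · μ(360/24) = 24 · 1 = 24
  d = 30: Id(30) · μ(360/30) = 30 · 0 = 0
  d = 36: Id(36) · μ(360/36) = 36 · 1 = 36
  d = 40: Id(40) · μ(360/40) = 40 · 0 = 0
  d = 45: Id(45) · μ(360/45) = 45 · 0 = 0
  d = 60: Id(60) · μ(360/60) = 60 · 1 = 60
  d = 72: Id(72) · μ(360/72) = 72 · -1 = -72
  d = 90: Id(90) · μ(360/90) = 90 · 0 = 0
  d = 120: Id(120) · μ(360/120) = 120 · -1 = -120
  d = 180: Id(180) · μ(360/180) = 180 · -1 = -180
  d = 360: Id(360) · μ(360/360) = 360 · 1 = 360
Summing: (Id * μ)(360) = 0 + 0 + 0 + 0 + 0 + 0 + 0 + 0 + 0 + -12 + 0 + 0 + 0 + 24 + 0 + 36 + 0 + 0 + 60 + -72 + 0 + -120 + -180 + 360 = 96.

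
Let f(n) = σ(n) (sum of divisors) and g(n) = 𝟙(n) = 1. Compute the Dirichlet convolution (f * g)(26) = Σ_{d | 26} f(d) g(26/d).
(σ * 𝟙)(26) = 60

Divisors of 26: [1, 2, 13, 26]. For each d | 26:
  d = 1: σ(1) · 𝟙(26/1) = 1 · 1 = 1
  d = 2: σ(2) · 𝟙(26/2) = 3 · 1 = 3
  d = 13: σ(13) · 𝟙(26/13) = 14 · 1 = 14
  d = 26: σ(26) · 𝟙(26/26) = 42 · 1 = 42
Summing: (σ * 𝟙)(26) = 1 + 3 + 14 + 42 = 60.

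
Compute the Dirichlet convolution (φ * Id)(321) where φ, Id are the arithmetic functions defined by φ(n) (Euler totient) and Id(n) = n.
(φ * Id)(321) = 1065

Divisors of 321: [1, 3, 107, 321]. For each d | 321:
  d = 1: φ(1) · Id(321/1) = 1 · 321 = 321
  d = 3: φ(3) · Id(321/3) = 2 · 107 = 214
  d = 107: φ(107) · Id(321/107) = 106 · 3 = 318
  d = 321: φ(321) · Id(321/321) = 212 · 1 = 212
Summing: (φ * Id)(321) = 321 + 214 + 318 + 212 = 1065.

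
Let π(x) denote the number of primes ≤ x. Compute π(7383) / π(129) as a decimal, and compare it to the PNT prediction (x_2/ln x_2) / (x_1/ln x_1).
π(7383)/π(129) = 938/31 ≈ 30.2581;  PNT prediction ≈ 31.2273.

π(129) = 31 and π(7383) = 938, so π(7383)/π(129) ≈ 30.2581. The PNT-predicted ratio is (7383/ln(7383)) / (129/ln(129)) ≈ 31.2273. The two agree to within a few percent, as expected.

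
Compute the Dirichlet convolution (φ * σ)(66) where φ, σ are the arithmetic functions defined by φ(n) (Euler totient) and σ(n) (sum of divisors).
(φ * σ)(66) = 528

Divisors of 66: [1, 2, 3, 6, 11, 22, 33, 66]. For each d | 66:
  d = 1: φ(1) · σ(66/1) = 1 · 144 = 144
  d = 2: φ(2) · σ(66/2) = 1 · 48 = 48
  d = 3: φ(3) · σ(66/3) = 2 · 36 = 72
  d = 6: φ(6) · σ(66/6) = 2 · 12 = 24
  d = 11: φ(11) · σ(66/11) = 10 · 12 = 120
  d = 22: φ(22) · σ(66/22) = 10 · 4 = 40
  d = 33: φ(33) · σ(66/33) = 20 · 3 = 60
  d = 66: φ(66) · σ(66/66) = 20 · 1 = 20
Summing: (φ * σ)(66) = 144 + 48 + 72 + 24 + 120 + 40 + 60 + 20 = 528.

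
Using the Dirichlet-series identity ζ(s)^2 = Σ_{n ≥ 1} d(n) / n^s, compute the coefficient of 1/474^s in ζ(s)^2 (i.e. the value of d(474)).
d(474) = 8

ζ(s)^2 = (Σ 1/m^s)(Σ 1/k^s). The coefficient of 1/n^s in the product is the number of ordered pairs (m, k) with mk = n, which equals d(n). For n = 474, divisors are [1, 2, 3, 6, 79, 158, 237, 474], so d(474) = 8.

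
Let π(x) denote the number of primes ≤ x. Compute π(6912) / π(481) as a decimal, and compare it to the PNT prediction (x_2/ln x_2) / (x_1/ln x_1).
π(6912)/π(481) = 889/92 ≈ 9.6630;  PNT prediction ≈ 10.0382.

π(481) = 92 and π(6912) = 889, so π(6912)/π(481) ≈ 9.6630. The PNT-predicted ratio is (6912/ln(6912)) / (481/ln(481)) ≈ 10.0382. The two agree to within a few percent, as expected.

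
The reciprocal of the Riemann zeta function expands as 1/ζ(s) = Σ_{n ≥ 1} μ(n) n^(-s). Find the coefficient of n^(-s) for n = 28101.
μ(28101) = 1

Factor n = 28101 = 3 · 17 · 19 · 29. μ(n) = 0 if any exponent ≥ 2 (not squarefree); otherwise μ(n) = (−1)^{ω(n)} where ω(n) is the number of distinct prime factors. Applying: μ(28101) = 1.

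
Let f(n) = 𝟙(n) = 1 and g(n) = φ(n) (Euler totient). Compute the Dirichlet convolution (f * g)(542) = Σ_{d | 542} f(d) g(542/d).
(𝟙 * φ)(542) = 542

Divisors of 542: [1, 2, 271, 542]. For each d | 542:
  d = 1: 𝟙(1) · φ(542/1) = 1 · 270 = 270
  d = 2: 𝟙(2) · φ(542/2) = 1 · 270 = 270
  d = 271: 𝟙(271) · φ(542/271) = 1 · 1 = 1
  d = 542: 𝟙(542) · φ(542/542) = 1 · 1 = 1
Summing: (𝟙 * φ)(542) = 270 + 270 + 1 + 1 = 542.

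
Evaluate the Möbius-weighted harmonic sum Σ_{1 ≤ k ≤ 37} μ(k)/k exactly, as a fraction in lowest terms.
Σ μ(k)/k = -5468849774/3710369067405

Values of μ(k) for 1 ≤ k ≤ 37: μ(1) = 1, μ(2) = -1, μ(3) = -1, μ(5) = -1, μ(6) = 1, μ(7) = -1, μ(10) = 1, μ(11) = -1, μ(13) = -1, μ(14) = 1, μ(15) = 1, μ(17) = -1, μ(19) = -1, μ(21) = 1, μ(22) = 1, μ(23) = -1, μ(26) = 1, μ(29) = -1, μ(30) = -1, μ(31) = -1, μ(33) = 1, μ(34) = 1, μ(35) = 1, μ(37) = -1, with μ = 0 on non-squarefree integers. Summing μ(k)/k for k where μ(k) ≠ 0 gives -5468849774/3710369067405 ≈ -0.0015. (PNT ⟺ this sum → 0 as n → ∞.)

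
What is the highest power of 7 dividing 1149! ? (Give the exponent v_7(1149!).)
v_7(1149!) = 190

Legendre's formula: v_p(n!) = Σ_{k ≥ 1} ⌊n / p^k⌋. For p = 7, n = 1149, the terms are:
  ⌊1149/7^1⌋ = ⌊1149/7⌋ = 164
  ⌊1149/7^2⌋ = ⌊1149/49⌋ = 23
  ⌊1149/7^3⌋ = ⌊1149/343⌋ = 3
(the next term ⌊1149/7^4⌋ = 0, terminating the sum). Summing: v_7(1149!) = 164 + 23 + 3 = 190.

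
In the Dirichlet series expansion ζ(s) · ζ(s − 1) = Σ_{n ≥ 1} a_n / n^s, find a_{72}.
σ(72) = 195

In the product (Σ m^0/m^s)(Σ k / k^s) = Σ (Σ_{d | n} d) / n^s, the coefficient of 1/n^s is σ(n) = Σ_{d | n} d. For n = 72, divisors are [1, 2, 3, 4, 6, 8, 9, 12, 18, 24, 36, 72]; summing: σ(72) = 195.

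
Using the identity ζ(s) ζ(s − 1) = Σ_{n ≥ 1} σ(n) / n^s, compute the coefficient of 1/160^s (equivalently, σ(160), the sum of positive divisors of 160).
σ(160) = 378

In the product (Σ m^0/m^s)(Σ k / k^s) = Σ (Σ_{d | n} d) / n^s, the coefficient of 1/n^s is σ(n) = Σ_{d | n} d. For n = 160, divisors are [1, 2, 4, 5, 8, 10, 16, 20, 32, 40, 80, 160]; summing: σ(160) = 378.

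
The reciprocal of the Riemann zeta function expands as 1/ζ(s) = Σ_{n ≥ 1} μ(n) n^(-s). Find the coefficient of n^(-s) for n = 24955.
μ(24955) = 1

Factor n = 24955 = 5 · 7 · 23 · 31. μ(n) = 0 if any exponent ≥ 2 (not squarefree); otherwise μ(n) = (−1)^{ω(n)} where ω(n) is the number of distinct prime factors. Applying: μ(24955) = 1.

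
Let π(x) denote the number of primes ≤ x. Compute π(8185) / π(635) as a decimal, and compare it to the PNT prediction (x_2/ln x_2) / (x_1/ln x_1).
π(8185)/π(635) = 1027/115 ≈ 8.9304;  PNT prediction ≈ 9.2325.

π(635) = 115 and π(8185) = 1027, so π(8185)/π(635) ≈ 8.9304. The PNT-predicted ratio is (8185/ln(8185)) / (635/ln(635)) ≈ 9.2325. The two agree to within a few percent, as expected.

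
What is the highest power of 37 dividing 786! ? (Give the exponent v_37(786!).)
v_37(786!) = 21

Legendre's formula: v_p(n!) = Σ_{k ≥ 1} ⌊n / p^k⌋. For p = 37, n = 786, the terms are:
  ⌊786/37^1⌋ = ⌊786/37⌋ = 21
(the next term ⌊786/37^2⌋ = 0, terminating the sum). Summing: v_37(786!) = 21 = 21.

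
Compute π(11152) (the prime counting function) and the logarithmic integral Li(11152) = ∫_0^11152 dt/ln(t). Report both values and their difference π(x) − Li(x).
π(11152) = 1350;  Li(11152) ≈ 1370.47;  π(x) − Li(x) ≈ -20.47.

Direct count of primes ≤ 11152 gives π(11152) = 1350. Numerical evaluation of the logarithmic integral gives Li(11152) ≈ 1370.47. The difference π(x) − Li(x) ≈ -20.47 is typically negative for small/moderate x (Li(x) overestimates), though Littlewood's theorem shows this sign changes infinitely often.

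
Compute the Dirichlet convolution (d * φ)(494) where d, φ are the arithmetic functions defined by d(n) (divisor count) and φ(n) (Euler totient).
(d * φ)(494) = 840

Divisors of 494: [1, 2, 13, 19, 26, 38, 247, 494]. For each d | 494:
  d = 1: d(1) · φ(494/1) = 1 · 216 = 216
  d = 2: d(2) · φ(494/2) = 2 · 216 = 432
  d = 13: d(13) · φ(494/13) = 2 · 18 = 36
  d = 19: d(19) · φ(494/19) = 2 · 12 = 24
  d = 26: d(26) · φ(494/26) = 4 · 18 = 72
  d = 38: d(38) · φ(494/38) = 4 · 12 = 48
  d = 247: d(247) · φ(494/247) = 4 · 1 = 4
  d = 494: d(494) · φ(494/494) = 8 · 1 = 8
Summing: (d * φ)(494) = 216 + 432 + 36 + 24 + 72 + 48 + 4 + 8 = 840.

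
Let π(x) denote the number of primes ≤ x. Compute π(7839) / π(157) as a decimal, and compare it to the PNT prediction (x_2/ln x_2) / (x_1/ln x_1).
π(7839)/π(157) = 990/37 ≈ 26.7568;  PNT prediction ≈ 28.1545.

π(157) = 37 and π(7839) = 990, so π(7839)/π(157) ≈ 26.7568. The PNT-predicted ratio is (7839/ln(7839)) / (157/ln(157)) ≈ 28.1545. The two agree to within a few percent, as expected.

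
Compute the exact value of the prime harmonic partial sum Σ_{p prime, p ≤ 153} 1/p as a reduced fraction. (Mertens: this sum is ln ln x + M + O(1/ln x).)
Σ 1/p = 426559540131011718238816115585684956391671166781102121476137/225319534991831177328890236228992001350685163362356544091910

π(153) = 36, so the primes ≤ 153 are [2, 3, 5, 7, 11, 13, 17, 19, 23, 29, 31, 37, 41, 43, 47, 53, 59, 61, 67, 71, 73, 79, 83, 89, 97, 101, 103, 107, 109, 113, 127, 131, 137, 139, 149, 151]. Summing 1/p over these primes: 426559540131011718238816115585684956391671166781102121476137/225319534991831177328890236228992001350685163362356544091910 ≈ 1.8931. Mertens estimate ln ln(153) + 0.2615 ≈ 1.8770.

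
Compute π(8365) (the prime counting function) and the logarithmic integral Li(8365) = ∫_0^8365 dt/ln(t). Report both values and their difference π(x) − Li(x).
π(8365) = 1047;  Li(8365) ≈ 1066.93;  π(x) − Li(x) ≈ -19.93.

Direct count of primes ≤ 8365 gives π(8365) = 1047. Numerical evaluation of the logarithmic integral gives Li(8365) ≈ 1066.93. The difference π(x) − Li(x) ≈ -19.93 is typically negative for small/moderate x (Li(x) overestimates), though Littlewood's theorem shows this sign changes infinitely often.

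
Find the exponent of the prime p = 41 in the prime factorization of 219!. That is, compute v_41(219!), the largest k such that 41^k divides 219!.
v_41(219!) = 5

Legendre's formula: v_p(n!) = Σ_{k ≥ 1} ⌊n / p^k⌋. For p = 41, n = 219, the terms are:
  ⌊219/41^1⌋ = ⌊219/41⌋ = 5
(the next term ⌊219/41^2⌋ = 0, terminating the sum). Summing: v_41(219!) = 5 = 5.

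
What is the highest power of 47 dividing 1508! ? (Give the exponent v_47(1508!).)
v_47(1508!) = 32

Legendre's formula: v_p(n!) = Σ_{k ≥ 1} ⌊n / p^k⌋. For p = 47, n = 1508, the terms are:
  ⌊1508/47^1⌋ = ⌊1508/47⌋ = 32
(the next term ⌊1508/47^2⌋ = 0, terminating the sum). Summing: v_47(1508!) = 32 = 32.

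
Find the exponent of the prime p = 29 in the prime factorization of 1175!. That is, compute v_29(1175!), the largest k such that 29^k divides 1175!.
v_29(1175!) = 41

Legendre's formula: v_p(n!) = Σ_{k ≥ 1} ⌊n / p^k⌋. For p = 29, n = 1175, the terms are:
  ⌊1175/29^1⌋ = ⌊1175/29⌋ = 40
  ⌊1175/29^2⌋ = ⌊1175/841⌋ = 1
(the next term ⌊1175/29^3⌋ = 0, terminating the sum). Summing: v_29(1175!) = 40 + 1 = 41.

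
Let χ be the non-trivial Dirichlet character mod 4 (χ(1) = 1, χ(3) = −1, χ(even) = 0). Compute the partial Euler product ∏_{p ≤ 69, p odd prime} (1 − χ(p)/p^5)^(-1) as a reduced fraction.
∏ = 37979204647637350516760877329690181347337250286656304892593349955377546774080367593893487696930042429/38125690090169221251718118687086971940856605396725095947148046662410194981822835725803035469807616000

The odd primes p ≤ 69 are [3, 5, 7, 11, 13, 17, 19, 23, 29, 31, 37, 41, 43, 47, 53, 59, 61, 67]. For each, χ(p) = 1 if p ≡ 1 mod 4, χ(p) = −1 if p ≡ 3 mod 4. Taking (1 − χ(p)/p^5)^(-1) = p^5/(p^5 − χ(p)): (1 − (-1)/3^5)^(-1) · (1 − (1)/5^5)^(-1) · (1 − (-1)/7^5)^(-1) · (1 − (-1)/11^5)^(-1) · (1 − (1)/13^5)^(-1) · (1 − (1)/17^5)^(-1) · (1 − (-1)/19^5)^(-1) · (1 − (-1)/23^5)^(-1) · (1 − (1)/29^5)^(-1) · (1 − (-1)/31^5)^(-1) · (1 − (1)/37^5)^(-1) · (1 − (1)/41^5)^(-1) · (1 − (-1)/43^5)^(-1) · (1 − (-1)/47^5)^(-1) · (1 − (1)/53^5)^(-1) · (1 − (-1)/59^5)^(-1) · (1 − (1)/61^5)^(-1) · (1 − (-1)/67^5)^(-1) = 37979204647637350516760877329690181347337250286656304892593349955377546774080367593893487696930042429/38125690090169221251718118687086971940856605396725095947148046662410194981822835725803035469807616000.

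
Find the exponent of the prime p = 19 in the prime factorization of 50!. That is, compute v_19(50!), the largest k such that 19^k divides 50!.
v_19(50!) = 2

Legendre's formula: v_p(n!) = Σ_{k ≥ 1} ⌊n / p^k⌋. For p = 19, n = 50, the terms are:
  ⌊50/19^1⌋ = ⌊50/19⌋ = 2
(the next term ⌊50/19^2⌋ = 0, terminating the sum). Summing: v_19(50!) = 2 = 2.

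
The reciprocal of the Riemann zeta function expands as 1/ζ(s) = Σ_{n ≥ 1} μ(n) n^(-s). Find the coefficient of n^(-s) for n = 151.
μ(151) = -1

Factor n = 151 = 151. μ(n) = 0 if any exponent ≥ 2 (not squarefree); otherwise μ(n) = (−1)^{ω(n)} where ω(n) is the number of distinct prime factors. Applying: μ(151) = -1.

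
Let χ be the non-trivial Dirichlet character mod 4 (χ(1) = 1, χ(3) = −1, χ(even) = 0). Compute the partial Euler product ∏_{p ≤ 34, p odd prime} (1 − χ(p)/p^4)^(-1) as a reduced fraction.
∏ = 1870816715381797956556539609218365/1891731462842378884815364370202624

The odd primes p ≤ 34 are [3, 5, 7, 11, 13, 17, 19, 23, 29, 31]. For each, χ(p) = 1 if p ≡ 1 mod 4, χ(p) = −1 if p ≡ 3 mod 4. Taking (1 − χ(p)/p^4)^(-1) = p^4/(p^4 − χ(p)): (1 − (-1)/3^4)^(-1) · (1 − (1)/5^4)^(-1) · (1 − (-1)/7^4)^(-1) · (1 − (-1)/11^4)^(-1) · (1 − (1)/13^4)^(-1) · (1 − (1)/17^4)^(-1) · (1 − (-1)/19^4)^(-1) · (1 − (-1)/23^4)^(-1) · (1 − (1)/29^4)^(-1) · (1 − (-1)/31^4)^(-1) = 1870816715381797956556539609218365/1891731462842378884815364370202624.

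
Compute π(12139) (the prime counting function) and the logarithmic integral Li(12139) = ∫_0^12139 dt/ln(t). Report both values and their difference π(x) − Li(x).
π(12139) = 1452;  Li(12139) ≈ 1475.89;  π(x) − Li(x) ≈ -23.89.

Direct count of primes ≤ 12139 gives π(12139) = 1452. Numerical evaluation of the logarithmic integral gives Li(12139) ≈ 1475.89. The difference π(x) − Li(x) ≈ -23.89 is typically negative for small/moderate x (Li(x) overestimates), though Littlewood's theorem shows this sign changes infinitely often.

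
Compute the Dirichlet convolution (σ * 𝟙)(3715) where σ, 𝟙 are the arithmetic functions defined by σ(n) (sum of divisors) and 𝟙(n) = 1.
(σ * 𝟙)(3715) = 5215

Divisors of 3715: [1, 5, 743, 3715]. For each d | 3715:
  d = 1: σ(1) · 𝟙(3715/1) = 1 · 1 = 1
  d = 5: σ(5) · 𝟙(3715/5) = 6 · 1 = 6
  d = 743: σ(743) · 𝟙(3715/743) = 744 · 1 = 744
  d = 3715: σ(3715) · 𝟙(3715/3715) = 4464 · 1 = 4464
Summing: (σ * 𝟙)(3715) = 1 + 6 + 744 + 4464 = 5215.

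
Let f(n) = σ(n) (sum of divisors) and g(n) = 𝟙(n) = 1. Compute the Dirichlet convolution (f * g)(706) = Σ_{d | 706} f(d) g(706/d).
(σ * 𝟙)(706) = 1420

Divisors of 706: [1, 2, 353, 706]. For each d | 706:
  d = 1: σ(1) · 𝟙(706/1) = 1 · 1 = 1
  d = 2: σ(2) · 𝟙(706/2) = 3 · 1 = 3
  d = 353: σ(353) · 𝟙(706/353) = 354 · 1 = 354
  d = 706: σ(706) · 𝟙(706/706) = 1062 · 1 = 1062
Summing: (σ * 𝟙)(706) = 1 + 3 + 354 + 1062 = 1420.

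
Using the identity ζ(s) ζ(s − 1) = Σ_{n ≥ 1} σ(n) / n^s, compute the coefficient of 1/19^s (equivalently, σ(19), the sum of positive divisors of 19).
σ(19) = 20

In the product (Σ m^0/m^s)(Σ k / k^s) = Σ (Σ_{d | n} d) / n^s, the coefficient of 1/n^s is σ(n) = Σ_{d | n} d. For n = 19, divisors are [1, 19]; summing: σ(19) = 20.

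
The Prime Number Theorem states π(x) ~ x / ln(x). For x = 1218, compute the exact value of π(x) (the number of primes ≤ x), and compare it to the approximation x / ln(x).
π(1218) = 199;  x/ln(x) ≈ 171.43;  relative error ≈ 13.85%.

Directly count primes up to 1218: π(1218) = 199. The PNT approximation gives 1218/ln(1218) ≈ 1218/7.10497 ≈ 171.43. Relative error (π(x) − x/ln(x)) / π(x) ≈ 13.85%; the approximation is known to undercount slightly (Li(x) is a better estimate).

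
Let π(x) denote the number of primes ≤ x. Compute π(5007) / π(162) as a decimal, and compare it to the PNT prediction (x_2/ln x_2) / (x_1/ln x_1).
π(5007)/π(162) = 670/37 ≈ 18.1081;  PNT prediction ≈ 18.4590.

π(162) = 37 and π(5007) = 670, so π(5007)/π(162) ≈ 18.1081. The PNT-predicted ratio is (5007/ln(5007)) / (162/ln(162)) ≈ 18.4590. The two agree to within a few percent, as expected.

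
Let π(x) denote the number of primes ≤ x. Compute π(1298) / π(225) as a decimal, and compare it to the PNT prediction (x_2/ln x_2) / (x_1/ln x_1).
π(1298)/π(225) = 211/48 ≈ 4.3958;  PNT prediction ≈ 4.3586.

π(225) = 48 and π(1298) = 211, so π(1298)/π(225) ≈ 4.3958. The PNT-predicted ratio is (1298/ln(1298)) / (225/ln(225)) ≈ 4.3586. The two agree to within a few percent, as expected.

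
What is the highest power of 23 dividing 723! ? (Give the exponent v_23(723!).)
v_23(723!) = 32

Legendre's formula: v_p(n!) = Σ_{k ≥ 1} ⌊n / p^k⌋. For p = 23, n = 723, the terms are:
  ⌊723/23^1⌋ = ⌊723/23⌋ = 31
  ⌊723/23^2⌋ = ⌊723/529⌋ = 1
(the next term ⌊723/23^3⌋ = 0, terminating the sum). Summing: v_23(723!) = 31 + 1 = 32.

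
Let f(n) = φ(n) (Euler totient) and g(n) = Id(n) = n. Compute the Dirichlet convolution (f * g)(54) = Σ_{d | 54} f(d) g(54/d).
(φ * Id)(54) = 243

Divisors of 54: [1, 2, 3, 6, 9, 18, 27, 54]. For each d | 54:
  d = 1: φ(1) · Id(54/1) = 1 · 54 = 54
  d = 2: φ(2) · Id(54/2) = 1 · 27 = 27
  d = 3: φ(3) · Id(54/3) = 2 · 18 = 36
  d = 6: φ(6) · Id(54/6) = 2 · 9 = 18
  d = 9: φ(9) · Id(54/9) = 6 · 6 = 36
  d = 18: φ(18) · Id(54/18) = 6 · 3 = 18
  d = 27: φ(27) · Id(54/27) = 18 · 2 = 36
  d = 54: φ(54) · Id(54/54) = 18 · 1 = 18
Summing: (φ * Id)(54) = 54 + 27 + 36 + 18 + 36 + 18 + 36 + 18 = 243.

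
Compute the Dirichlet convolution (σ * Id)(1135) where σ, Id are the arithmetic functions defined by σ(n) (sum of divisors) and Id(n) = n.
(σ * Id)(1135) = 5005

Divisors of 1135: [1, 5, 227, 1135]. For each d | 1135:
  d = 1: σ(1) · Id(1135/1) = 1 · 1135 = 1135
  d = 5: σ(5) · Id(1135/5) = 6 · 227 = 1362
  d = 227: σ(227) · Id(1135/227) = 228 · 5 = 1140
  d = 1135: σ(1135) · Id(1135/1135) = 1368 · 1 = 1368
Summing: (σ * Id)(1135) = 1135 + 1362 + 1140 + 1368 = 5005.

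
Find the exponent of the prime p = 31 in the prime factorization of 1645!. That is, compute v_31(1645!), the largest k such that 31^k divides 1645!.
v_31(1645!) = 54

Legendre's formula: v_p(n!) = Σ_{k ≥ 1} ⌊n / p^k⌋. For p = 31, n = 1645, the terms are:
  ⌊1645/31^1⌋ = ⌊1645/31⌋ = 53
  ⌊1645/31^2⌋ = ⌊1645/961⌋ = 1
(the next term ⌊1645/31^3⌋ = 0, terminating the sum). Summing: v_31(1645!) = 53 + 1 = 54.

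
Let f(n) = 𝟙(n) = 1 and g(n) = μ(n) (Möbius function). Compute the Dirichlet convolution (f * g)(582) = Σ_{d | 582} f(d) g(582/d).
(𝟙 * μ)(582) = 0

Divisors of 582: [1, 2, 3, 6, 97, 194, 291, 582]. For each d | 582:
  d = 1: 𝟙(1) · μ(582/1) = 1 · -1 = -1
  d = 2: 𝟙(2) · μ(582/2) = 1 · 1 = 1
  d = 3: 𝟙(3) · μ(582/3) = 1 · 1 = 1
  d = 6: 𝟙(6) · μ(582/6) = 1 · -1 = -1
  d = 97: 𝟙(97) · μ(582/97) = 1 · 1 = 1
  d = 194: 𝟙(194) · μ(582/194) = 1 · -1 = -1
  d = 291: 𝟙(291) · μ(582/291) = 1 · -1 = -1
  d = 582: 𝟙(582) · μ(582/582) = 1 · 1 = 1
Summing: (𝟙 * μ)(582) = -1 + 1 + 1 + -1 + 1 + -1 + -1 + 1 = 0.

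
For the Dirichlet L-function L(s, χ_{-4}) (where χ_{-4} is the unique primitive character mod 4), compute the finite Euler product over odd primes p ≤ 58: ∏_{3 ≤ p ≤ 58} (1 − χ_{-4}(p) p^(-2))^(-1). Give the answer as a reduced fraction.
∏ = 6080498115610191266973991/6635764829241999360000000

The odd primes p ≤ 58 are [3, 5, 7, 11, 13, 17, 19, 23, 29, 31, 37, 41, 43, 47, 53]. For each, χ(p) = 1 if p ≡ 1 mod 4, χ(p) = −1 if p ≡ 3 mod 4. Taking (1 − χ(p)/p^2)^(-1) = p^2/(p^2 − χ(p)): (1 − (-1)/3^2)^(-1) · (1 − (1)/5^2)^(-1) · (1 − (-1)/7^2)^(-1) · (1 − (-1)/11^2)^(-1) · (1 − (1)/13^2)^(-1) · (1 − (1)/17^2)^(-1) · (1 − (-1)/19^2)^(-1) · (1 − (-1)/23^2)^(-1) · (1 − (1)/29^2)^(-1) · (1 − (-1)/31^2)^(-1) · (1 − (1)/37^2)^(-1) · (1 − (1)/41^2)^(-1) · (1 − (-1)/43^2)^(-1) · (1 − (-1)/47^2)^(-1) · (1 − (1)/53^2)^(-1) = 6080498115610191266973991/6635764829241999360000000.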